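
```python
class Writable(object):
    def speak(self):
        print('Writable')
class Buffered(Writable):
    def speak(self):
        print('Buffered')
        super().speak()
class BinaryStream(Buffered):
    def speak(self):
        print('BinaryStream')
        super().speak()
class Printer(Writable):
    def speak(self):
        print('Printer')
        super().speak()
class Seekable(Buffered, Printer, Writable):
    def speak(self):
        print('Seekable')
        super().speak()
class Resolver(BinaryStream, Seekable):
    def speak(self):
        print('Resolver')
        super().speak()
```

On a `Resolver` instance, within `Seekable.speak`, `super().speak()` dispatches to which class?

L[Resolver] = Resolver + merge(L[BinaryStream], L[Seekable], [BinaryStream Seekable])
  take BinaryStream:  [BinaryStream Buffered Writable object] + [Seekable Buffered Printer Writable object] + [BinaryStream Seekable]
  take Seekable:  [Buffered Writable object] + [Seekable Buffered Printer Writable object] + [Seekable]
  take Buffered:  [Buffered Writable object] + [Buffered Printer Writable object]
  take Printer:  [Writable object] + [Printer Writable object]
  take Writable:  [Writable object] + [Writable object]
  take object:  [object] + [object]
MRO: Resolver BinaryStream Seekable Buffered Printer Writable object
super() in Seekable.speak on a Resolver instance goes to the class after Seekable in Resolver's MRO: Buffered.

Buffered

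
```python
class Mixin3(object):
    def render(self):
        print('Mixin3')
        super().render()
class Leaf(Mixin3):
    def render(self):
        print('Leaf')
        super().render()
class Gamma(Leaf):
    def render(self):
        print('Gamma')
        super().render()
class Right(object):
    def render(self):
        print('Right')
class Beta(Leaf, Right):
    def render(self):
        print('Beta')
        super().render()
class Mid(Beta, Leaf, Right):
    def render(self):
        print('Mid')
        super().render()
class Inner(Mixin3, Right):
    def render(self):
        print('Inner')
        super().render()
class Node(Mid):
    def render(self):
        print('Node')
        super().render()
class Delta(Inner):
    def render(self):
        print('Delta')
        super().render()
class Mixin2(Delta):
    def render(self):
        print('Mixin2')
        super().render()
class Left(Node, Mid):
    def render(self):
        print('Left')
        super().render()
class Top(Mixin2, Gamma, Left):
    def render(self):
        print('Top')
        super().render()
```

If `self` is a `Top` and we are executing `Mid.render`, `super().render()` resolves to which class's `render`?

Beta

L[Top] = Top + merge(L[Mixin2], L[Gamma], L[Left], [Mixin2 Gamma Left])
  take Mixin2:  [Mixin2 Delta Inner Mixin3 Right object] + [Gamma Leaf Mixin3 object] + [Left Node Mid Beta Leaf Mixin3 Right object] + [Mixin2 Gamma Left]
  take Delta:  [Delta Inner Mixin3 Right object] + [Gamma Leaf Mixin3 object] + [Left Node Mid Beta Leaf Mixin3 Right object] + [Gamma Left]
  take Inner:  [Inner Mixin3 Right object] + [Gamma Leaf Mixin3 object] + [Left Node Mid Beta Leaf Mixin3 Right object] + [Gamma Left]
  take Gamma:  [Mixin3 Right object] + [Gamma Leaf Mixin3 object] + [Left Node Mid Beta Leaf Mixin3 Right object] + [Gamma Left]
  take Left:  [Mixin3 Right object] + [Leaf Mixin3 object] + [Left Node Mid Beta Leaf Mixin3 Right object] + [Left]
  take Node:  [Mixin3 Right object] + [Leaf Mixin3 object] + [Node Mid Beta Leaf Mixin3 Right object]
  take Mid:  [Mixin3 Right object] + [Leaf Mixin3 object] + [Mid Beta Leaf Mixin3 Right object]
  take Beta:  [Mixin3 Right object] + [Leaf Mixin3 object] + [Beta Leaf Mixin3 Right object]
  take Leaf:  [Mixin3 Right object] + [Leaf Mixin3 object] + [Leaf Mixin3 Right object]
  take Mixin3:  [Mixin3 Right object] + [Mixin3 object] + [Mixin3 Right object]
  take Right:  [Right object] + [object] + [Right object]
  take object:  [object] + [object] + [object]
MRO: Top Mixin2 Delta Inner Gamma Left Node Mid Beta Leaf Mixin3 Right object
super() in Mid.render on a Top instance goes to the class after Mid in Top's MRO: Beta.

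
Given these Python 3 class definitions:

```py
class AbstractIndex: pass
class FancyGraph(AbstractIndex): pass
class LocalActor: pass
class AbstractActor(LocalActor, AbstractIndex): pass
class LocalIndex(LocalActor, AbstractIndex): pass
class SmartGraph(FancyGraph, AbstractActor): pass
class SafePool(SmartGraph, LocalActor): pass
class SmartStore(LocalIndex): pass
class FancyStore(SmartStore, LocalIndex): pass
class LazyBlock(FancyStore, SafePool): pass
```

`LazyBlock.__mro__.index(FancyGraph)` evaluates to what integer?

6

L[LazyBlock] = LazyBlock + merge(L[FancyStore], L[SafePool], [FancyStore SafePool])
  take FancyStore:  [FancyStore SmartStore LocalIndex LocalActor AbstractIndex object] + [SafePool SmartGraph FancyGraph AbstractActor LocalActor AbstractIndex object] + [FancyStore SafePool]
  take SmartStore:  [SmartStore LocalIndex LocalActor AbstractIndex object] + [SafePool SmartGraph FancyGraph AbstractActor LocalActor AbstractIndex object] + [SafePool]
  take LocalIndex:  [LocalIndex LocalActor AbstractIndex object] + [SafePool SmartGraph FancyGraph AbstractActor LocalActor AbstractIndex object] + [SafePool]
  take SafePool:  [LocalActor AbstractIndex object] + [SafePool SmartGraph FancyGraph AbstractActor LocalActor AbstractIndex object] + [SafePool]
  take SmartGraph:  [LocalActor AbstractIndex object] + [SmartGraph FancyGraph AbstractActor LocalActor AbstractIndex object]
  take FancyGraph:  [LocalActor AbstractIndex object] + [FancyGraph AbstractActor LocalActor AbstractIndex object]
  take AbstractActor:  [LocalActor AbstractIndex object] + [AbstractActor LocalActor AbstractIndex object]
  take LocalActor:  [LocalActor AbstractIndex object] + [LocalActor AbstractIndex object]
  take AbstractIndex:  [AbstractIndex object] + [AbstractIndex object]
  take object:  [object] + [object]
MRO: LazyBlock FancyStore SmartStore LocalIndex SafePool SmartGraph FancyGraph AbstractActor LocalActor AbstractIndex object
FancyGraph sits at index 6.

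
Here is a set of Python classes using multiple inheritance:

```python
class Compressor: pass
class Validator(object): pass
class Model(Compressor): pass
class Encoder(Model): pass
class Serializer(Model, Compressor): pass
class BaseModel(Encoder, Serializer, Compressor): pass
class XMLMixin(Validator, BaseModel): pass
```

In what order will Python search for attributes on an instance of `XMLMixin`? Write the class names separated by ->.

L[XMLMixin] = XMLMixin + merge(L[Validator], L[BaseModel], [Validator BaseModel])
  take Validator:  [Validator object] + [BaseModel Encoder Serializer Model Compressor object] + [Validator BaseModel]
  take BaseModel:  [object] + [BaseModel Encoder Serializer Model Compressor object] + [BaseModel]
  take Encoder:  [object] + [Encoder Serializer Model Compressor object]
  take Serializer:  [object] + [Serializer Model Compressor object]
  take Model:  [object] + [Model Compressor object]
  take Compressor:  [object] + [Compressor object]
  take object:  [object] + [object]

XMLMixin -> Validator -> BaseModel -> Encoder -> Serializer -> Model -> Compressor -> object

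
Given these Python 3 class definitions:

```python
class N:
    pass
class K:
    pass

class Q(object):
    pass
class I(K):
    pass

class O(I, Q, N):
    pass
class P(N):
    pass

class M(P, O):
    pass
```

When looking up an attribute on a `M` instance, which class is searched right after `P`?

O

L[M] = M + merge(L[P], L[O], [P O])
  take P:  [P N object] + [O I K Q N object] + [P O]
  take O:  [N object] + [O I K Q N object] + [O]
  take I:  [N object] + [I K Q N object]
  take K:  [N object] + [K Q N object]
  take Q:  [N object] + [Q N object]
  take N:  [N object] + [N object]
  take object:  [object] + [object]
MRO: M P O I K Q N object
P is at position 1; next is O.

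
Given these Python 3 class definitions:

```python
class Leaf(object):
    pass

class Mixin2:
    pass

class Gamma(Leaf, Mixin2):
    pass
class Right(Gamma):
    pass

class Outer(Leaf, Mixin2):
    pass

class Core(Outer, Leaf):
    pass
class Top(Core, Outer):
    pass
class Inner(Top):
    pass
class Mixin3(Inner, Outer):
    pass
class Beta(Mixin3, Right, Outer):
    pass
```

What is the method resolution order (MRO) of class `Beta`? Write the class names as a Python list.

L[Beta] = Beta + merge(L[Mixin3], L[Right], L[Outer], [Mixin3 Right Outer])
  take Mixin3:  [Mixin3 Inner Top Core Outer Leaf Mixin2 object] + [Right Gamma Leaf Mixin2 object] + [Outer Leaf Mixin2 object] + [Mixin3 Right Outer]
  take Inner:  [Inner Top Core Outer Leaf Mixin2 object] + [Right Gamma Leaf Mixin2 object] + [Outer Leaf Mixin2 object] + [Right Outer]
  take Top:  [Top Core Outer Leaf Mixin2 object] + [Right Gamma Leaf Mixin2 object] + [Outer Leaf Mixin2 object] + [Right Outer]
  take Core:  [Core Outer Leaf Mixin2 object] + [Right Gamma Leaf Mixin2 object] + [Outer Leaf Mixin2 object] + [Right Outer]
  take Right:  [Outer Leaf Mixin2 object] + [Right Gamma Leaf Mixin2 object] + [Outer Leaf Mixin2 object] + [Right Outer]
  take Outer:  [Outer Leaf Mixin2 object] + [Gamma Leaf Mixin2 object] + [Outer Leaf Mixin2 object] + [Outer]
  take Gamma:  [Leaf Mixin2 object] + [Gamma Leaf Mixin2 object] + [Leaf Mixin2 object]
  take Leaf:  [Leaf Mixin2 object] + [Leaf Mixin2 object] + [Leaf Mixin2 object]
  take Mixin2:  [Mixin2 object] + [Mixin2 object] + [Mixin2 object]
  take object:  [object] + [object] + [object]

[Beta, Mixin3, Inner, Top, Core, Right, Outer, Gamma, Leaf, Mixin2, object]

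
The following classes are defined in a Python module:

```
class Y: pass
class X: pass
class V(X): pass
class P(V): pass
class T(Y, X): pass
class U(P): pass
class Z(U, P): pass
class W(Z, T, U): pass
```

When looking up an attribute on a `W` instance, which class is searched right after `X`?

object

L[W] = W + merge(L[Z], L[T], L[U], [Z T U])
  take Z:  [Z U P V X object] + [T Y X object] + [U P V X object] + [Z T U]
  take T:  [U P V X object] + [T Y X object] + [U P V X object] + [T U]
  take U:  [U P V X object] + [Y X object] + [U P V X object] + [U]
  take P:  [P V X object] + [Y X object] + [P V X object]
  take V:  [V X object] + [Y X object] + [V X object]
  take Y:  [X object] + [Y X object] + [X object]
  take X:  [X object] + [X object] + [X object]
  take object:  [object] + [object] + [object]
MRO: W Z T U P V Y X object
X is at position 7; next is object.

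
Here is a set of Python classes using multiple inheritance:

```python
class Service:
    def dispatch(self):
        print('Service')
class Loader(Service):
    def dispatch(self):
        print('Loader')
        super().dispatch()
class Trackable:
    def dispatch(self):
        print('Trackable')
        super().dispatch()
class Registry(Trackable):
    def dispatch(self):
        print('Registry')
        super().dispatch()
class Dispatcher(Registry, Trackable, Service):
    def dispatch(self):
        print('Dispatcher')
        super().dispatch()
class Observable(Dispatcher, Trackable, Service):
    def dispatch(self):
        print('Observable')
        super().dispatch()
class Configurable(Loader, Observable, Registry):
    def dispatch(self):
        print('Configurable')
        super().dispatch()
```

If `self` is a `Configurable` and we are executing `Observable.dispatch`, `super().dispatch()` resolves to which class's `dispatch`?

Dispatcher

L[Configurable] = Configurable + merge(L[Loader], L[Observable], L[Registry], [Loader Observable Registry])
  take Loader:  [Loader Service object] + [Observable Dispatcher Registry Trackable Service object] + [Registry Trackable object] + [Loader Observable Registry]
  take Observable:  [Service object] + [Observable Dispatcher Registry Trackable Service object] + [Registry Trackable object] + [Observable Registry]
  take Dispatcher:  [Service object] + [Dispatcher Registry Trackable Service object] + [Registry Trackable object] + [Registry]
  take Registry:  [Service object] + [Registry Trackable Service object] + [Registry Trackable object] + [Registry]
  take Trackable:  [Service object] + [Trackable Service object] + [Trackable object]
  take Service:  [Service object] + [Service object] + [object]
  take object:  [object] + [object] + [object]
MRO: Configurable Loader Observable Dispatcher Registry Trackable Service object
super() in Observable.dispatch on a Configurable instance goes to the class after Observable in Configurable's MRO: Dispatcher.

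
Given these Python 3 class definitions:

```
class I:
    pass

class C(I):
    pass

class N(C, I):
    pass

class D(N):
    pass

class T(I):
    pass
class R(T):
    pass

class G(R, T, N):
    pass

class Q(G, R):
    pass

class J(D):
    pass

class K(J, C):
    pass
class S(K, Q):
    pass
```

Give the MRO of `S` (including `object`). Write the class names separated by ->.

L[S] = S + merge(L[K], L[Q], [K Q])
  take K:  [K J D N C I object] + [Q G R T N C I object] + [K Q]
  take J:  [J D N C I object] + [Q G R T N C I object] + [Q]
  take D:  [D N C I object] + [Q G R T N C I object] + [Q]
  take Q:  [N C I object] + [Q G R T N C I object] + [Q]
  take G:  [N C I object] + [G R T N C I object]
  take R:  [N C I object] + [R T N C I object]
  take T:  [N C I object] + [T N C I object]
  take N:  [N C I object] + [N C I object]
  take C:  [C I object] + [C I object]
  take I:  [I object] + [I object]
  take object:  [object] + [object]

S -> K -> J -> D -> Q -> G -> R -> T -> N -> C -> I -> object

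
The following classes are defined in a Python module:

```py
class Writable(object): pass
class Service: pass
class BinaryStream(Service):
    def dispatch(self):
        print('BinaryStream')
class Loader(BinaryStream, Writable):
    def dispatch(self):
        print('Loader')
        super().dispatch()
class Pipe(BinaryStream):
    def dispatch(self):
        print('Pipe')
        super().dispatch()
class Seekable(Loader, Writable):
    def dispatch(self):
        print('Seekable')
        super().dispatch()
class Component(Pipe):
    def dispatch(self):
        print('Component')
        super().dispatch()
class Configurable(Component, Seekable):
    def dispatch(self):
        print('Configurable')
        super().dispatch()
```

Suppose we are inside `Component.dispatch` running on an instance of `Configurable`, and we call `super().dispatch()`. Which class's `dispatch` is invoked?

L[Configurable] = Configurable + merge(L[Component], L[Seekable], [Component Seekable])
  take Component:  [Component Pipe BinaryStream Service object] + [Seekable Loader BinaryStream Service Writable object] + [Component Seekable]
  take Pipe:  [Pipe BinaryStream Service object] + [Seekable Loader BinaryStream Service Writable object] + [Seekable]
  take Seekable:  [BinaryStream Service object] + [Seekable Loader BinaryStream Service Writable object] + [Seekable]
  take Loader:  [BinaryStream Service object] + [Loader BinaryStream Service Writable object]
  take BinaryStream:  [BinaryStream Service object] + [BinaryStream Service Writable object]
  take Service:  [Service object] + [Service Writable object]
  take Writable:  [object] + [Writable object]
  take object:  [object] + [object]
MRO: Configurable Component Pipe Seekable Loader BinaryStream Service Writable object
super() in Component.dispatch on a Configurable instance goes to the class after Component in Configurable's MRO: Pipe.

Pipe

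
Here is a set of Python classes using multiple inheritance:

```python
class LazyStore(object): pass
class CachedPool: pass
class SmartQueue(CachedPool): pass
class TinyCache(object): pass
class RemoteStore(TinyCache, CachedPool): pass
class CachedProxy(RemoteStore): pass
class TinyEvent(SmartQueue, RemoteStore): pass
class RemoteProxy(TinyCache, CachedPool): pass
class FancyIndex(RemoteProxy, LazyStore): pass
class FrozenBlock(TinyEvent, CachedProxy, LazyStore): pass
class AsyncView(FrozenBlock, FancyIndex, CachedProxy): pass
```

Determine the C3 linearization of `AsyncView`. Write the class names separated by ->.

AsyncView -> FrozenBlock -> TinyEvent -> SmartQueue -> FancyIndex -> CachedProxy -> RemoteStore -> RemoteProxy -> TinyCache -> CachedPool -> LazyStore -> object

L[AsyncView] = AsyncView + merge(L[FrozenBlock], L[FancyIndex], L[CachedProxy], [FrozenBlock FancyIndex CachedProxy])
  take FrozenBlock:  [FrozenBlock TinyEvent SmartQueue CachedProxy RemoteStore TinyCache CachedPool LazyStore object] + [FancyIndex RemoteProxy TinyCache CachedPool LazyStore object] + [CachedProxy RemoteStore TinyCache CachedPool object] + [FrozenBlock FancyIndex CachedProxy]
  take TinyEvent:  [TinyEvent SmartQueue CachedProxy RemoteStore TinyCache CachedPool LazyStore object] + [FancyIndex RemoteProxy TinyCache CachedPool LazyStore object] + [CachedProxy RemoteStore TinyCache CachedPool object] + [FancyIndex CachedProxy]
  take SmartQueue:  [SmartQueue CachedProxy RemoteStore TinyCache CachedPool LazyStore object] + [FancyIndex RemoteProxy TinyCache CachedPool LazyStore object] + [CachedProxy RemoteStore TinyCache CachedPool object] + [FancyIndex CachedProxy]
  take FancyIndex:  [CachedProxy RemoteStore TinyCache CachedPool LazyStore object] + [FancyIndex RemoteProxy TinyCache CachedPool LazyStore object] + [CachedProxy RemoteStore TinyCache CachedPool object] + [FancyIndex CachedProxy]
  take CachedProxy:  [CachedProxy RemoteStore TinyCache CachedPool LazyStore object] + [RemoteProxy TinyCache CachedPool LazyStore object] + [CachedProxy RemoteStore TinyCache CachedPool object] + [CachedProxy]
  take RemoteStore:  [RemoteStore TinyCache CachedPool LazyStore object] + [RemoteProxy TinyCache CachedPool LazyStore object] + [RemoteStore TinyCache CachedPool object]
  take RemoteProxy:  [TinyCache CachedPool LazyStore object] + [RemoteProxy TinyCache CachedPool LazyStore object] + [TinyCache CachedPool object]
  take TinyCache:  [TinyCache CachedPool LazyStore object] + [TinyCache CachedPool LazyStore object] + [TinyCache CachedPool object]
  take CachedPool:  [CachedPool LazyStore object] + [CachedPool LazyStore object] + [CachedPool object]
  take LazyStore:  [LazyStore object] + [LazyStore object] + [object]
  take object:  [object] + [object] + [object]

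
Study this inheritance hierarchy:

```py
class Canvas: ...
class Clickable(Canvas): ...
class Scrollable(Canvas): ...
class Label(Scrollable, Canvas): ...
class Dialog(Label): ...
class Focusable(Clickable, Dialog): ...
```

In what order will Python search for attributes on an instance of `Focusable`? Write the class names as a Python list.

[Focusable, Clickable, Dialog, Label, Scrollable, Canvas, object]

L[Focusable] = Focusable + merge(L[Clickable], L[Dialog], [Clickable Dialog])
  take Clickable:  [Clickable Canvas object] + [Dialog Label Scrollable Canvas object] + [Clickable Dialog]
  take Dialog:  [Canvas object] + [Dialog Label Scrollable Canvas object] + [Dialog]
  take Label:  [Canvas object] + [Label Scrollable Canvas object]
  take Scrollable:  [Canvas object] + [Scrollable Canvas object]
  take Canvas:  [Canvas object] + [Canvas object]
  take object:  [object] + [object]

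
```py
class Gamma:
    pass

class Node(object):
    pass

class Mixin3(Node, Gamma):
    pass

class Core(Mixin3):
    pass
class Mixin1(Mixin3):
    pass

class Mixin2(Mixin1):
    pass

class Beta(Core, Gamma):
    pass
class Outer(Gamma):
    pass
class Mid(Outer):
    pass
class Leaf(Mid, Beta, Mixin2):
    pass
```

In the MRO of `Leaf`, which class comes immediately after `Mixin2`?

L[Leaf] = Leaf + merge(L[Mid], L[Beta], L[Mixin2], [Mid Beta Mixin2])
  take Mid:  [Mid Outer Gamma object] + [Beta Core Mixin3 Node Gamma object] + [Mixin2 Mixin1 Mixin3 Node Gamma object] + [Mid Beta Mixin2]
  take Outer:  [Outer Gamma object] + [Beta Core Mixin3 Node Gamma object] + [Mixin2 Mixin1 Mixin3 Node Gamma object] + [Beta Mixin2]
  take Beta:  [Gamma object] + [Beta Core Mixin3 Node Gamma object] + [Mixin2 Mixin1 Mixin3 Node Gamma object] + [Beta Mixin2]
  take Core:  [Gamma object] + [Core Mixin3 Node Gamma object] + [Mixin2 Mixin1 Mixin3 Node Gamma object] + [Mixin2]
  take Mixin2:  [Gamma object] + [Mixin3 Node Gamma object] + [Mixin2 Mixin1 Mixin3 Node Gamma object] + [Mixin2]
  take Mixin1:  [Gamma object] + [Mixin3 Node Gamma object] + [Mixin1 Mixin3 Node Gamma object]
  take Mixin3:  [Gamma object] + [Mixin3 Node Gamma object] + [Mixin3 Node Gamma object]
  take Node:  [Gamma object] + [Node Gamma object] + [Node Gamma object]
  take Gamma:  [Gamma object] + [Gamma object] + [Gamma object]
  take object:  [object] + [object] + [object]
MRO: Leaf Mid Outer Beta Core Mixin2 Mixin1 Mixin3 Node Gamma object
Mixin2 is at position 5; next is Mixin1.

Mixin1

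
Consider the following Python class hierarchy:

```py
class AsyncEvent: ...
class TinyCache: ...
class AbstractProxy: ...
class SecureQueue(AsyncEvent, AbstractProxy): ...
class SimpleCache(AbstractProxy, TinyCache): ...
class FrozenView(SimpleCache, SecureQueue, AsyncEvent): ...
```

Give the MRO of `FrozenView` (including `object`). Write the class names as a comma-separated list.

L[FrozenView] = FrozenView + merge(L[SimpleCache], L[SecureQueue], L[AsyncEvent], [SimpleCache SecureQueue AsyncEvent])
  take SimpleCache:  [SimpleCache AbstractProxy TinyCache object] + [SecureQueue AsyncEvent AbstractProxy object] + [AsyncEvent object] + [SimpleCache SecureQueue AsyncEvent]
  take SecureQueue:  [AbstractProxy TinyCache object] + [SecureQueue AsyncEvent AbstractProxy object] + [AsyncEvent object] + [SecureQueue AsyncEvent]
  take AsyncEvent:  [AbstractProxy TinyCache object] + [AsyncEvent AbstractProxy object] + [AsyncEvent object] + [AsyncEvent]
  take AbstractProxy:  [AbstractProxy TinyCache object] + [AbstractProxy object] + [object]
  take TinyCache:  [TinyCache object] + [object] + [object]
  take object:  [object] + [object] + [object]

FrozenView, SimpleCache, SecureQueue, AsyncEvent, AbstractProxy, TinyCache, object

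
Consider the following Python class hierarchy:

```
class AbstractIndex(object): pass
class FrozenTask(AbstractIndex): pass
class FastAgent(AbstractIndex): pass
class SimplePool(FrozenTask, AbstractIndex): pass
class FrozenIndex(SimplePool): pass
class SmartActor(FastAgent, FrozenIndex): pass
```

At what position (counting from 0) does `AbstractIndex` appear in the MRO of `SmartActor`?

5

L[SmartActor] = SmartActor + merge(L[FastAgent], L[FrozenIndex], [FastAgent FrozenIndex])
  take FastAgent:  [FastAgent AbstractIndex object] + [FrozenIndex SimplePool FrozenTask AbstractIndex object] + [FastAgent FrozenIndex]
  take FrozenIndex:  [AbstractIndex object] + [FrozenIndex SimplePool FrozenTask AbstractIndex object] + [FrozenIndex]
  take SimplePool:  [AbstractIndex object] + [SimplePool FrozenTask AbstractIndex object]
  take FrozenTask:  [AbstractIndex object] + [FrozenTask AbstractIndex object]
  take AbstractIndex:  [AbstractIndex object] + [AbstractIndex object]
  take object:  [object] + [object]
MRO: SmartActor FastAgent FrozenIndex SimplePool FrozenTask AbstractIndex object
AbstractIndex sits at index 5.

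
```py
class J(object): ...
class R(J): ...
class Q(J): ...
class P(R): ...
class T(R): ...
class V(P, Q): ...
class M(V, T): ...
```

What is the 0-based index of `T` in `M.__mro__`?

3

L[M] = M + merge(L[V], L[T], [V T])
  take V:  [V P R Q J object] + [T R J object] + [V T]
  take P:  [P R Q J object] + [T R J object] + [T]
  take T:  [R Q J object] + [T R J object] + [T]
  take R:  [R Q J object] + [R J object]
  take Q:  [Q J object] + [J object]
  take J:  [J object] + [J object]
  take object:  [object] + [object]
MRO: M V P T R Q J object
T sits at index 3.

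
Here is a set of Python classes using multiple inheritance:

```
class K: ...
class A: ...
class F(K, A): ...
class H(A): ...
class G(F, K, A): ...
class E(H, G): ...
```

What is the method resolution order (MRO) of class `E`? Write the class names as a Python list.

[E, H, G, F, K, A, object]

L[E] = E + merge(L[H], L[G], [H G])
  take H:  [H A object] + [G F K A object] + [H G]
  take G:  [A object] + [G F K A object] + [G]
  take F:  [A object] + [F K A object]
  take K:  [A object] + [K A object]
  take A:  [A object] + [A object]
  take object:  [object] + [object]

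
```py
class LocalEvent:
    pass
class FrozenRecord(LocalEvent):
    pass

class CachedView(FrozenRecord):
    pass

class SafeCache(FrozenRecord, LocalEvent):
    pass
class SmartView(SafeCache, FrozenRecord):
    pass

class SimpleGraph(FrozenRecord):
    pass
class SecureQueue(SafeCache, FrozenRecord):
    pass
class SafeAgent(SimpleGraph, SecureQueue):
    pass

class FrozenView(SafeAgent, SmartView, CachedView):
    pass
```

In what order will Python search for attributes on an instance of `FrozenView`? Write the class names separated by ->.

FrozenView -> SafeAgent -> SimpleGraph -> SecureQueue -> SmartView -> SafeCache -> CachedView -> FrozenRecord -> LocalEvent -> object

L[FrozenView] = FrozenView + merge(L[SafeAgent], L[SmartView], L[CachedView], [SafeAgent SmartView CachedView])
  take SafeAgent:  [SafeAgent SimpleGraph SecureQueue SafeCache FrozenRecord LocalEvent object] + [SmartView SafeCache FrozenRecord LocalEvent object] + [CachedView FrozenRecord LocalEvent object] + [SafeAgent SmartView CachedView]
  take SimpleGraph:  [SimpleGraph SecureQueue SafeCache FrozenRecord LocalEvent object] + [SmartView SafeCache FrozenRecord LocalEvent object] + [CachedView FrozenRecord LocalEvent object] + [SmartView CachedView]
  take SecureQueue:  [SecureQueue SafeCache FrozenRecord LocalEvent object] + [SmartView SafeCache FrozenRecord LocalEvent object] + [CachedView FrozenRecord LocalEvent object] + [SmartView CachedView]
  take SmartView:  [SafeCache FrozenRecord LocalEvent object] + [SmartView SafeCache FrozenRecord LocalEvent object] + [CachedView FrozenRecord LocalEvent object] + [SmartView CachedView]
  take SafeCache:  [SafeCache FrozenRecord LocalEvent object] + [SafeCache FrozenRecord LocalEvent object] + [CachedView FrozenRecord LocalEvent object] + [CachedView]
  take CachedView:  [FrozenRecord LocalEvent object] + [FrozenRecord LocalEvent object] + [CachedView FrozenRecord LocalEvent object] + [CachedView]
  take FrozenRecord:  [FrozenRecord LocalEvent object] + [FrozenRecord LocalEvent object] + [FrozenRecord LocalEvent object]
  take LocalEvent:  [LocalEvent object] + [LocalEvent object] + [LocalEvent object]
  take object:  [object] + [object] + [object]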